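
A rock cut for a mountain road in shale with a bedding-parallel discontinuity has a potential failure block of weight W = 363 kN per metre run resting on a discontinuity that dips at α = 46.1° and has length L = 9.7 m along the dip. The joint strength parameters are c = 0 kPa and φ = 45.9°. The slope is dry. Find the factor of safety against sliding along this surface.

Resolving the block weight along and normal to the plane and applying the Mohr–Coulomb strength on the joint:
N' = W cosα = 363·cos46.1° = 251.7 kN/m
Driving force T = W sinα = 363·sin46.1° = 261.6 kN/m
Resisting force R = c·L + N'·tanφ = 0·9.7 + 251.7·tan45.9° = 0.0 + 259.7 = 259.7 kN/m
FS = R / T = 259.7 / 261.6 = 0.993

FS = 0.99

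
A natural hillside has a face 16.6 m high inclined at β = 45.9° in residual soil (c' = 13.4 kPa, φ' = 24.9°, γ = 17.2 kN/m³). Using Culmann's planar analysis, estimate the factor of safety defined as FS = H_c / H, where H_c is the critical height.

H_c = (4c'/γ) · sinβ cosφ' / [1 − cos(β − φ')]
    = (4·13.4/17.2) · sin45.9°·cos24.9° / [1 − cos21.0°]
    = 3.116 · 0.6514 / 0.0664 = 30.56 m
FS = H_c / H = 30.56 / 16.6 = 1.841

FS = 1.84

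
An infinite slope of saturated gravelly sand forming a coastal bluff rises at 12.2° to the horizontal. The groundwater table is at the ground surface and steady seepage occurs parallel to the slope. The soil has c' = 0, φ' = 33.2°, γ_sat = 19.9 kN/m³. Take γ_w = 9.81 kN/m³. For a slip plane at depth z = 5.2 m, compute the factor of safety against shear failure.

With seepage parallel to the slope and the water table at the surface, the effective normal stress on the slip plane uses the buoyant unit weight γ' = γ_sat − γ_w while the driving shear stress uses γ_sat:
FS = [c' + γ' z cos²β tanφ'] / [γ_sat z sinβ cosβ]
(For c' = 0 this reduces to FS = (γ'/γ_sat)·tanφ'/tanβ.)
γ' = 19.9 − 9.81 = 10.09 kN/m³
Numerator = 0.0 + 10.09·5.2·cos²12.2°·tan33.2° = 0.0 + 10.09·5.2·0.9553·0.6544 = 32.801 kPa
Denominator = 19.9·5.2·sin12.2°·cos12.2° = 19.9·5.2·0.2113·0.9774 = 21.374 kPa
FS = 32.801 / 21.374 = 1.535

FS = 1.53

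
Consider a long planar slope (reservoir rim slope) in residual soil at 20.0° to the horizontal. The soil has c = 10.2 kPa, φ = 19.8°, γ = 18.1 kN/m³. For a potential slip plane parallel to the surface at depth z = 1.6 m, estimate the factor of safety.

FS = 2.09

For an infinite slope with a slip plane parallel to the surface (no pore pressure): FS = [c + γz cos²β tanφ] / [γz sinβ cosβ].
γz = 18.1·1.6 = 28.96 kN/m²
Numerator = 10.2 + 28.96·cos²20.0°·tan19.8° = 10.2 + 28.96·0.8830·0.3600 = 19.407 kPa
Denominator = 28.96·sin20.0°·cos20.0° = 28.96·0.3420·0.9397 = 9.308 kPa
FS = 19.407 / 9.308 = 2.085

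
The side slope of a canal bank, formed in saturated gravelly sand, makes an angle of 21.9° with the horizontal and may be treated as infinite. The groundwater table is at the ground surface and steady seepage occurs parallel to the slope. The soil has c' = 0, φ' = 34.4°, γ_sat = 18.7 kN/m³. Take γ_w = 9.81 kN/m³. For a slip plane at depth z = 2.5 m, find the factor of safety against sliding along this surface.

FS = 0.81

With seepage parallel to the slope and the water table at the surface, the effective normal stress on the slip plane uses the buoyant unit weight γ' = γ_sat − γ_w while the driving shear stress uses γ_sat:
FS = [c' + γ' z cos²β tanφ'] / [γ_sat z sinβ cosβ]
(For c' = 0 this reduces to FS = (γ'/γ_sat)·tanφ'/tanβ.)
γ' = 18.7 − 9.81 = 8.89 kN/m³
Numerator = 0.0 + 8.89·2.5·cos²21.9°·tan34.4° = 0.0 + 8.89·2.5·0.8609·0.6847 = 13.101 kPa
Denominator = 18.7·2.5·sin21.9°·cos21.9° = 18.7·2.5·0.3730·0.9278 = 16.179 kPa
FS = 13.101 / 16.179 = 0.810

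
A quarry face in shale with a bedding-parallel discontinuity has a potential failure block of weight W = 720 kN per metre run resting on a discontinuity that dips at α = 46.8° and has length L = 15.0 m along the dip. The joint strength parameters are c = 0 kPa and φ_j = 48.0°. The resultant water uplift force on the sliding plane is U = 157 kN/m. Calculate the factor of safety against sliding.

Resolving the block weight along and normal to the plane and applying the Mohr–Coulomb strength on the joint:
N' = W cosα − U = 720·cos46.8° − 157 = 335.9 kN/m
Driving force T = W sinα = 720·sin46.8° = 524.9 kN/m
Resisting force R = c·L + N'·tanφ_j = 0·15.0 + 335.9·tan48.0° = 0.0 + 373.0 = 373.0 kN/m
FS = R / T = 373.0 / 524.9 = 0.711

FS = 0.71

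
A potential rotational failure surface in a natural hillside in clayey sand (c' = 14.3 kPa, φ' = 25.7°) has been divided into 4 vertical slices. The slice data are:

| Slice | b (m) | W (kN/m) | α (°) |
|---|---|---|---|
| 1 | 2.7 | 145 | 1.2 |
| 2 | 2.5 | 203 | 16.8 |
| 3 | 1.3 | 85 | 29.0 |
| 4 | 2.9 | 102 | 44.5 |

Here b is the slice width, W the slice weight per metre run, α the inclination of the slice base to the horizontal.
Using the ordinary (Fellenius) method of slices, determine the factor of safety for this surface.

Ordinary method of slices: FS = Σ[c'·Δl_i + (W_i cosα_i)·tanφ'] / Σ W_i sinα_i, with Δl_i = b_i / cosα_i.
Slice 1: Δl = 2.7/cos1.2° = 2.701 m; N'_1 = 145·cos1.2° = 145.0; c'Δl = 38.62; W sinα = 3.0
Slice 2: Δl = 2.5/cos16.8° = 2.611 m; N'_2 = 203·cos16.8° = 194.3; c'Δl = 37.34; W sinα = 58.7
Slice 3: Δl = 1.3/cos29.0° = 1.486 m; N'_3 = 85·cos29.0° = 74.3; c'Δl = 21.25; W sinα = 41.2
Slice 4: Δl = 2.9/cos44.5° = 4.066 m; N'_4 = 102·cos44.5° = 72.8; c'Δl = 58.14; W sinα = 71.5
Σc'Δl = 155.4 kN/m; ΣN' = 486.4 kN/m; ΣW sinα = 174.4 kN/m
Resisting = 155.4 + 486.4·tan25.7° = 155.4 + 234.1 = 389.4 kN/m
FS = 389.4 / 174.4 = 2.233

FS = 2.23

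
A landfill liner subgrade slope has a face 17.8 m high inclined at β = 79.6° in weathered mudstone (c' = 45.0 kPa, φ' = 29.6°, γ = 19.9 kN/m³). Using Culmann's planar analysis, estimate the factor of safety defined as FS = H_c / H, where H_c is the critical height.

H_c = (4c'/γ) · sinβ cosφ' / [1 − cos(β − φ')]
    = (4·45.0/19.9) · sin79.6°·cos29.6° / [1 − cos50.0°]
    = 9.045 · 0.8552 / 0.3572 = 21.66 m
FS = H_c / H = 21.66 / 17.8 = 1.217

FS = 1.22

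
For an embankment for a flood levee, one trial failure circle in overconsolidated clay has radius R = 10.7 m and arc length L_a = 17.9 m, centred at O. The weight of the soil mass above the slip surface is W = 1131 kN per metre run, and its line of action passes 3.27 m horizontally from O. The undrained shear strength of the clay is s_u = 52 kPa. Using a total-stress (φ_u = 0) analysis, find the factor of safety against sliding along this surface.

Taking moments about the centre O, the resisting moment is provided by the undrained shear strength acting along the arc:
M_R = s_u·L_a·R = 52·17.90·10.7 = 9959.6 kN·m/m
M_D = W·d = 1131·3.27 = 3698.4 kN·m/m
FS = M_R / M_D = 9959.6 / 3698.4 = 2.693

FS = 2.69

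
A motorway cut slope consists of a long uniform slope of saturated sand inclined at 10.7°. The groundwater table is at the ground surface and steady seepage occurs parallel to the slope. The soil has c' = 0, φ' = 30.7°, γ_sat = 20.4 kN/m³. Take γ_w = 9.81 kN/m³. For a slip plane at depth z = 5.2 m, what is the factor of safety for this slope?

FS = 1.63

With seepage parallel to the slope and the water table at the surface, the effective normal stress on the slip plane uses the buoyant unit weight γ' = γ_sat − γ_w while the driving shear stress uses γ_sat:
FS = [c' + γ' z cos²β tanφ'] / [γ_sat z sinβ cosβ]
(For c' = 0 this reduces to FS = (γ'/γ_sat)·tanφ'/tanβ.)
γ' = 20.4 − 9.81 = 10.59 kN/m³
Numerator = 0.0 + 10.59·5.2·cos²10.7°·tan30.7° = 0.0 + 10.59·5.2·0.9655·0.5938 = 31.570 kPa
Denominator = 20.4·5.2·sin10.7°·cos10.7° = 20.4·5.2·0.1857·0.9826 = 19.353 kPa
FS = 31.570 / 19.353 = 1.631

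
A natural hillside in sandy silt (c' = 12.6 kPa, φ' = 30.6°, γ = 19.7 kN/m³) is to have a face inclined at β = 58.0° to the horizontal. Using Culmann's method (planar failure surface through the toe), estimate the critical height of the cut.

H_c = 16.65 m

Culmann's analysis gives the critical failure plane at α_cr = (β + φ')/2 = (58.0 + 30.6)/2 = 44.3°, and the critical height
H_c = (4c'/γ) · sinβ cosφ' / [1 − cos(β − φ')]
    = (4·12.6/19.7) · sin58.0°·cos30.6° / [1 − cos(27.4°)]
    = 2.558 · 0.8480·0.8607 / [1 − 0.8878]
    = 2.558 · 0.7300 / 0.1122
    = 16.65 m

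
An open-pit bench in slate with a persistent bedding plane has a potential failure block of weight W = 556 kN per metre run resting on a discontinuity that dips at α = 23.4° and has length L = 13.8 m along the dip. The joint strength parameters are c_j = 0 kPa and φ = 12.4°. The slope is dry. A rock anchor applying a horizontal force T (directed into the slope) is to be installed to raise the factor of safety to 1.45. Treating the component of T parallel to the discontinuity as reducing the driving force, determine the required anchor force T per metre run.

Resolving forces along and normal to the sliding plane, with the horizontal anchor force T adding T·sinα to the effective normal force and T·cosα acting up the plane against the driving force:
FS = [c_jL + (W cosα + T sinα) tanφ] / [W sinα − T cosα]
Without the anchor: N' = 510.3 kN/m, driving T_d = 220.8 kN/m, resisting R = 0·13.8 + 510.3·tan12.4° = 112.2 kN/m, FS = 0.51.
Setting FS = 1.45 and solving for T:
1.45·(220.8 − T cos23.4°) = 112.2 + T sin23.4°·tan12.4°
T·(sin23.4°·tan12.4° + 1.45·cos23.4°) = 1.45·220.8 − 112.2
T·(0.3971·0.2199 + 1.45·0.9178) = 320.2 − 112.2 = 208.0
T·1.4181 = 208.0
T = 146.7 kN/m

T = 147 kN/m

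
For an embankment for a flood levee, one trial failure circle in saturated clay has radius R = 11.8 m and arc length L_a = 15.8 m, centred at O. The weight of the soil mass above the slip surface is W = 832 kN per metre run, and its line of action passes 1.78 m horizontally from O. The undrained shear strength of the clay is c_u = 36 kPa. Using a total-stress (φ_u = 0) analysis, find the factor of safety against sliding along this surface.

FS = 4.53

Taking moments about the centre O, the resisting moment is provided by the undrained shear strength acting along the arc:
M_R = c_u·L_a·R = 36·15.80·11.8 = 6711.8 kN·m/m
M_D = W·d = 832·1.78 = 1481.0 kN·m/m
FS = M_R / M_D = 6711.8 / 1481.0 = 4.532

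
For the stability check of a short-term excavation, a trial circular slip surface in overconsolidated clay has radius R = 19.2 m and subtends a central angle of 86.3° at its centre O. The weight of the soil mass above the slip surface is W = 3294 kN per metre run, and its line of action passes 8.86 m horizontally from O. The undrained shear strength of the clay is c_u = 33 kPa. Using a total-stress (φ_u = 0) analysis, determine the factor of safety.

FS = 0.63

Taking moments about the centre O, the resisting moment is provided by the undrained shear strength acting along the arc:
Arc length L_a = R·θ = 19.2·(86.3°·π/180) = 19.2·1.5062 = 28.92 m
M_R = c_u·L_a·R = 33·28.92·19.2 = 18323.3 kN·m/m
M_D = W·d = 3294·8.86 = 29184.8 kN·m/m
FS = M_R / M_D = 18323.3 / 29184.8 = 0.628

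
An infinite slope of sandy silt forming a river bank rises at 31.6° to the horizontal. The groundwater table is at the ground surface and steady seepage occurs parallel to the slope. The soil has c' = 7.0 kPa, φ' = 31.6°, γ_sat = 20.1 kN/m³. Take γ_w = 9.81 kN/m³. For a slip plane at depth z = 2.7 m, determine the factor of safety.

With seepage parallel to the slope and the water table at the surface, the effective normal stress on the slip plane uses the buoyant unit weight γ' = γ_sat − γ_w while the driving shear stress uses γ_sat:
FS = [c' + γ' z cos²β tanφ'] / [γ_sat z sinβ cosβ]
γ' = 20.1 − 9.81 = 10.29 kN/m³
Numerator = 7.0 + 10.29·2.7·cos²31.6°·tan31.6° = 7.0 + 10.29·2.7·0.7254·0.6152 = 19.399 kPa
Denominator = 20.1·2.7·sin31.6°·cos31.6° = 20.1·2.7·0.5240·0.8517 = 24.220 kPa
FS = 19.399 / 24.220 = 0.801

FS = 0.80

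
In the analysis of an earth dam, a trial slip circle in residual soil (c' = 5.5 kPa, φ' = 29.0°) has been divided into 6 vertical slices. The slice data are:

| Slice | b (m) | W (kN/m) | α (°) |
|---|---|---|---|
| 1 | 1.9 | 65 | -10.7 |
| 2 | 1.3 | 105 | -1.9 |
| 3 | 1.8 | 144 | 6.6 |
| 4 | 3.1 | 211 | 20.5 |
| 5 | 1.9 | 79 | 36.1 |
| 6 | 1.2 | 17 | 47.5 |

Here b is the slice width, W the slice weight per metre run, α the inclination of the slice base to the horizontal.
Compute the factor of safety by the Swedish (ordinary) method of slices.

Ordinary method of slices: FS = Σ[c'·Δl_i + (W_i cosα_i)·tanφ'] / Σ W_i sinα_i, with Δl_i = b_i / cosα_i.
Slice 1: Δl = 1.9/cos(-10.7°) = 1.934 m; N'_1 = 65·cos(-10.7°) = 63.9; c'Δl = 10.63; W sinα = -12.1
Slice 2: Δl = 1.3/cos(-1.9°) = 1.301 m; N'_2 = 105·cos(-1.9°) = 104.9; c'Δl = 7.15; W sinα = -3.5
Slice 3: Δl = 1.8/cos6.6° = 1.812 m; N'_3 = 144·cos6.6° = 143.0; c'Δl = 9.97; W sinα = 16.6
Slice 4: Δl = 3.1/cos20.5° = 3.310 m; N'_4 = 211·cos20.5° = 197.6; c'Δl = 18.20; W sinα = 73.9
Slice 5: Δl = 1.9/cos36.1° = 2.352 m; N'_5 = 79·cos36.1° = 63.8; c'Δl = 12.93; W sinα = 46.5
Slice 6: Δl = 1.2/cos47.5° = 1.776 m; N'_6 = 17·cos47.5° = 11.5; c'Δl = 9.77; W sinα = 12.5
Σc'Δl = 68.7 kN/m; ΣN' = 584.8 kN/m; ΣW sinα = 134.0 kN/m
Resisting = 68.7 + 584.8·tan29.0° = 68.7 + 324.2 = 392.8 kN/m
FS = 392.8 / 134.0 = 2.932

FS = 2.93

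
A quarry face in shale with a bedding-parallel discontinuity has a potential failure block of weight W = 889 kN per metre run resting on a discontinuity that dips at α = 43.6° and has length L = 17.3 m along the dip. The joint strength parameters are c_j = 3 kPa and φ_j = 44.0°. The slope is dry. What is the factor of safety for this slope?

FS = 1.10

Resolving the block weight along and normal to the plane and applying the Mohr–Coulomb strength on the joint:
N' = W cosα = 889·cos43.6° = 643.8 kN/m
Driving force T = W sinα = 889·sin43.6° = 613.1 kN/m
Resisting force R = c_j·L + N'·tanφ_j = 3·17.3 + 643.8·tan44.0° = 51.9 + 621.7 = 673.6 kN/m
FS = R / T = 673.6 / 613.1 = 1.099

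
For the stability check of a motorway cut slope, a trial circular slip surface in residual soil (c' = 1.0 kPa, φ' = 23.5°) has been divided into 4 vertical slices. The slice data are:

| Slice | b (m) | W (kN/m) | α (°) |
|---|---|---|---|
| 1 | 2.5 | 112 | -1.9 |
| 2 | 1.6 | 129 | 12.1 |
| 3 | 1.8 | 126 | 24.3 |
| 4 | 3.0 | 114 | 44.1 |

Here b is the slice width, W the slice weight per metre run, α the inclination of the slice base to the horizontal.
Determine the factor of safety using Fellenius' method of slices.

Ordinary method of slices: FS = Σ[c'·Δl_i + (W_i cosα_i)·tanφ'] / Σ W_i sinα_i, with Δl_i = b_i / cosα_i.
Slice 1: Δl = 2.5/cos(-1.9°) = 2.501 m; N'_1 = 112·cos(-1.9°) = 111.9; c'Δl = 2.50; W sinα = -3.7
Slice 2: Δl = 1.6/cos12.1° = 1.636 m; N'_2 = 129·cos12.1° = 126.1; c'Δl = 1.64; W sinα = 27.0
Slice 3: Δl = 1.8/cos24.3° = 1.975 m; N'_3 = 126·cos24.3° = 114.8; c'Δl = 1.97; W sinα = 51.9
Slice 4: Δl = 3.0/cos44.1° = 4.178 m; N'_4 = 114·cos44.1° = 81.9; c'Δl = 4.18; W sinα = 79.3
Σc'Δl = 10.3 kN/m; ΣN' = 434.8 kN/m; ΣW sinα = 154.5 kN/m
Resisting = 10.3 + 434.8·tan23.5° = 10.3 + 189.0 = 199.3 kN/m
FS = 199.3 / 154.5 = 1.290

FS = 1.29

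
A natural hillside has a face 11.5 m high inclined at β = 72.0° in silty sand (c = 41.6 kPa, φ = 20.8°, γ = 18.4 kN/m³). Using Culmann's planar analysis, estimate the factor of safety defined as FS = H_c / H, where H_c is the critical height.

FS = 1.87

H_c = (4c/γ) · sinβ cosφ / [1 − cos(β − φ)]
    = (4·41.6/18.4) · sin72.0°·cos20.8° / [1 − cos51.2°]
    = 9.043 · 0.8891 / 0.3734 = 21.53 m
FS = H_c / H = 21.53 / 11.5 = 1.872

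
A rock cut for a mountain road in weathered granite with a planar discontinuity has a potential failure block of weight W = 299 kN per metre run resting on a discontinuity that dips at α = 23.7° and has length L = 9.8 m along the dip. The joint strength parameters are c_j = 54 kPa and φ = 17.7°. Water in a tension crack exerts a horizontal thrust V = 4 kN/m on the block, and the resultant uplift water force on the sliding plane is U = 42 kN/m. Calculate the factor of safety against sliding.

Resolving the block weight along and normal to the plane and applying the Mohr–Coulomb strength on the joint:
N' = W cosα − U − V sinα = 299·cos23.7° − 42 − 4·sin23.7° = 230.2 kN/m
Driving force T = W sinα + V cosα = 299·sin23.7° + 4·cos23.7° = 123.8 kN/m
Resisting force R = c_j·L + N'·tanφ = 54·9.8 + 230.2·tan17.7° = 529.2 + 73.5 = 602.7 kN/m
FS = R / T = 602.7 / 123.8 = 4.866

FS = 4.87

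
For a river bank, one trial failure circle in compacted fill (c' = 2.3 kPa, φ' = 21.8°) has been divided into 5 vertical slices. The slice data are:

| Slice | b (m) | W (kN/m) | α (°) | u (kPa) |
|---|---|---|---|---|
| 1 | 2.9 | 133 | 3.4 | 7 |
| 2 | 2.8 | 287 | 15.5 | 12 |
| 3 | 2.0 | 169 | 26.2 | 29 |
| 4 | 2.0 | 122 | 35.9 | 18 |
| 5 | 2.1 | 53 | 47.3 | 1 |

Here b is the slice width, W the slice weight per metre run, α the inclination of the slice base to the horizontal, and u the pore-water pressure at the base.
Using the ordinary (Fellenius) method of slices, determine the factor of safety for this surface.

FS = 0.90

Ordinary method of slices: FS = Σ[c'·Δl_i + (W_i cosα_i − u_i·Δl_i)·tanφ'] / Σ W_i sinα_i, with Δl_i = b_i / cosα_i.
Slice 1: Δl = 2.9/cos3.4° = 2.905 m; N'_1 = 133·cos3.4° − 7·2.905 = 112.4; c'Δl = 6.68; W sinα = 7.9
Slice 2: Δl = 2.8/cos15.5° = 2.906 m; N'_2 = 287·cos15.5° − 12·2.906 = 241.7; c'Δl = 6.68; W sinα = 76.7
Slice 3: Δl = 2.0/cos26.2° = 2.229 m; N'_3 = 169·cos26.2° − 29·2.229 = 87.0; c'Δl = 5.13; W sinα = 74.6
Slice 4: Δl = 2.0/cos35.9° = 2.469 m; N'_4 = 122·cos35.9° − 18·2.469 = 54.4; c'Δl = 5.68; W sinα = 71.5
Slice 5: Δl = 2.1/cos47.3° = 3.097 m; N'_5 = 53·cos47.3° − 1·3.097 = 32.8; c'Δl = 7.12; W sinα = 39.0
Σc'Δl = 31.3 kN/m; ΣN' = 528.3 kN/m; ΣW sinα = 269.7 kN/m
Resisting = 31.3 + 528.3·tan21.8° = 31.3 + 211.3 = 242.6 kN/m
FS = 242.6 / 269.7 = 0.900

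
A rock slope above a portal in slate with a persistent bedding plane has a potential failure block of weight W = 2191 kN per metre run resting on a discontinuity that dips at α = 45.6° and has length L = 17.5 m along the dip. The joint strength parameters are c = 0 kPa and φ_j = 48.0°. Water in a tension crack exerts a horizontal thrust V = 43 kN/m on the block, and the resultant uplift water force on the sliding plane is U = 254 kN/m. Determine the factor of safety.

FS = 0.87

Resolving the block weight along and normal to the plane and applying the Mohr–Coulomb strength on the joint:
N' = W cosα − U − V sinα = 2191·cos45.6° − 254 − 43·sin45.6° = 1248.2 kN/m
Driving force T = W sinα + V cosα = 2191·sin45.6° + 43·cos45.6° = 1595.5 kN/m
Resisting force R = c·L + N'·tanφ_j = 0·17.5 + 1248.2·tan48.0° = 0.0 + 1386.3 = 1386.3 kN/m
FS = R / T = 1386.3 / 1595.5 = 0.869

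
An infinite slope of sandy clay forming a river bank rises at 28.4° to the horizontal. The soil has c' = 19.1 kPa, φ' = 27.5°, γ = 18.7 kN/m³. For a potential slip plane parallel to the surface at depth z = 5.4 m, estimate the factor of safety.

For an infinite slope with a slip plane parallel to the surface (no pore pressure): FS = [c' + γz cos²β tanφ'] / [γz sinβ cosβ].
γz = 18.7·5.4 = 100.98 kN/m²
Numerator = 19.1 + 100.98·cos²28.4°·tan27.5° = 19.1 + 100.98·0.7738·0.5206 = 59.775 kPa
Denominator = 100.98·sin28.4°·cos28.4° = 100.98·0.4756·0.8796 = 42.248 kPa
FS = 59.775 / 42.248 = 1.415

FS = 1.41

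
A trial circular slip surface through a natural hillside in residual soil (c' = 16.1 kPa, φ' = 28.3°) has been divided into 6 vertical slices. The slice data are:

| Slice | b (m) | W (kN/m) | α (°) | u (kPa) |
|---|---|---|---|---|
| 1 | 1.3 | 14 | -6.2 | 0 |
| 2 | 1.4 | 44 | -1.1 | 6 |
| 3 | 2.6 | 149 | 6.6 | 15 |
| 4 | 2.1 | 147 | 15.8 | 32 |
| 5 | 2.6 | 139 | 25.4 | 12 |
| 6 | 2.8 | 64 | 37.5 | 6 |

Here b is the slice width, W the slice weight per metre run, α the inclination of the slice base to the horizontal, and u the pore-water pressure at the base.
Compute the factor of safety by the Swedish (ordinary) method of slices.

FS = 2.69

Ordinary method of slices: FS = Σ[c'·Δl_i + (W_i cosα_i − u_i·Δl_i)·tanφ'] / Σ W_i sinα_i, with Δl_i = b_i / cosα_i.
Slice 1: Δl = 1.3/cos(-6.2°) = 1.308 m; N'_1 = 14·cos(-6.2°) − 0·1.308 = 13.9; c'Δl = 21.05; W sinα = -1.5
Slice 2: Δl = 1.4/cos(-1.1°) = 1.400 m; N'_2 = 44·cos(-1.1°) − 6·1.400 = 35.6; c'Δl = 22.54; W sinα = -0.8
Slice 3: Δl = 2.6/cos6.6° = 2.617 m; N'_3 = 149·cos6.6° − 15·2.617 = 108.8; c'Δl = 42.14; W sinα = 17.1
Slice 4: Δl = 2.1/cos15.8° = 2.182 m; N'_4 = 147·cos15.8° − 32·2.182 = 71.6; c'Δl = 35.14; W sinα = 40.0
Slice 5: Δl = 2.6/cos25.4° = 2.878 m; N'_5 = 139·cos25.4° − 12·2.878 = 91.0; c'Δl = 46.34; W sinα = 59.6
Slice 6: Δl = 2.8/cos37.5° = 3.529 m; N'_6 = 64·cos37.5° − 6·3.529 = 29.6; c'Δl = 56.82; W sinα = 39.0
Σc'Δl = 224.0 kN/m; ΣN' = 350.5 kN/m; ΣW sinα = 153.4 kN/m
Resisting = 224.0 + 350.5·tan28.3° = 224.0 + 188.7 = 412.8 kN/m
FS = 412.8 / 153.4 = 2.691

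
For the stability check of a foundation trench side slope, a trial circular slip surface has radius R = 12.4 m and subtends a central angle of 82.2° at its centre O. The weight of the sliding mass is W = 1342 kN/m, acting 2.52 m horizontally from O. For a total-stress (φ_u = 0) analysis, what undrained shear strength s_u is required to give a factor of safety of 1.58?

s_u = 24.2 kPa

FS = s_u·L_a·R / (W·d), so s_u = FS·W·d / (L_a·R).
Arc length L_a = R·θ = 12.4·(82.2°·π/180) = 12.4·1.4347 = 17.79 m
s_u = 1.58·1342·2.52 / (17.79·12.4) = 5343.3 / 220.59 = 24.22 kPa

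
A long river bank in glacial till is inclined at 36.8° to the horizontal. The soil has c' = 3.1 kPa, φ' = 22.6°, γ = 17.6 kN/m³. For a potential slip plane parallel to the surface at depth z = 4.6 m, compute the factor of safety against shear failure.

For an infinite slope with a slip plane parallel to the surface (no pore pressure): FS = [c' + γz cos²β tanφ'] / [γz sinβ cosβ].
γz = 17.6·4.6 = 80.96 kN/m²
Numerator = 3.1 + 80.96·cos²36.8°·tan22.6° = 3.1 + 80.96·0.6412·0.4163 = 24.708 kPa
Denominator = 80.96·sin36.8°·cos36.8° = 80.96·0.5990·0.8007 = 38.833 kPa
FS = 24.708 / 38.833 = 0.636

FS = 0.64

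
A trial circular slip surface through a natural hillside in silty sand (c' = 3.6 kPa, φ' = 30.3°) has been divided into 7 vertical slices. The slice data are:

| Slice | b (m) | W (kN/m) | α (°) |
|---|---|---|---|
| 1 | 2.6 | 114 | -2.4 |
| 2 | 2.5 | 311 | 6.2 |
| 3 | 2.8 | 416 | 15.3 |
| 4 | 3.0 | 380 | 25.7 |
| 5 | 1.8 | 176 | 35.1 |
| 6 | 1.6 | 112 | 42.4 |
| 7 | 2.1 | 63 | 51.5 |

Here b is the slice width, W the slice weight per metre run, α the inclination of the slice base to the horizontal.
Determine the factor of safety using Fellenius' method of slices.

Ordinary method of slices: FS = Σ[c'·Δl_i + (W_i cosα_i)·tanφ'] / Σ W_i sinα_i, with Δl_i = b_i / cosα_i.
Slice 1: Δl = 2.6/cos(-2.4°) = 2.602 m; N'_1 = 114·cos(-2.4°) = 113.9; c'Δl = 9.37; W sinα = -4.8
Slice 2: Δl = 2.5/cos6.2° = 2.515 m; N'_2 = 311·cos6.2° = 309.2; c'Δl = 9.05; W sinα = 33.6
Slice 3: Δl = 2.8/cos15.3° = 2.903 m; N'_3 = 416·cos15.3° = 401.3; c'Δl = 10.45; W sinα = 109.8
Slice 4: Δl = 3.0/cos25.7° = 3.329 m; N'_4 = 380·cos25.7° = 342.4; c'Δl = 11.99; W sinα = 164.8
Slice 5: Δl = 1.8/cos35.1° = 2.200 m; N'_5 = 176·cos35.1° = 144.0; c'Δl = 7.92; W sinα = 101.2
Slice 6: Δl = 1.6/cos42.4° = 2.167 m; N'_6 = 112·cos42.4° = 82.7; c'Δl = 7.80; W sinα = 75.5
Slice 7: Δl = 2.1/cos51.5° = 3.373 m; N'_7 = 63·cos51.5° = 39.2; c'Δl = 12.14; W sinα = 49.3
Σc'Δl = 68.7 kN/m; ΣN' = 1432.7 kN/m; ΣW sinα = 529.4 kN/m
Resisting = 68.7 + 1432.7·tan30.3° = 68.7 + 837.2 = 905.9 kN/m
FS = 905.9 / 529.4 = 1.711

FS = 1.71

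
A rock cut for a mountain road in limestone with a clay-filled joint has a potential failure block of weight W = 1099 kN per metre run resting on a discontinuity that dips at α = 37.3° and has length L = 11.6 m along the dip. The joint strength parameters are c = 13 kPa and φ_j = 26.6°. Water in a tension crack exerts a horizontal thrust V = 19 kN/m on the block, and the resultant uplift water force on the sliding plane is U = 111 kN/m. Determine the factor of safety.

Resolving the block weight along and normal to the plane and applying the Mohr–Coulomb strength on the joint:
N' = W cosα − U − V sinα = 1099·cos37.3° − 111 − 19·sin37.3° = 751.7 kN/m
Driving force T = W sinα + V cosα = 1099·sin37.3° + 19·cos37.3° = 681.1 kN/m
Resisting force R = c·L + N'·tanφ_j = 13·11.6 + 751.7·tan26.6° = 150.8 + 376.4 = 527.2 kN/m
FS = R / T = 527.2 / 681.1 = 0.774

FS = 0.77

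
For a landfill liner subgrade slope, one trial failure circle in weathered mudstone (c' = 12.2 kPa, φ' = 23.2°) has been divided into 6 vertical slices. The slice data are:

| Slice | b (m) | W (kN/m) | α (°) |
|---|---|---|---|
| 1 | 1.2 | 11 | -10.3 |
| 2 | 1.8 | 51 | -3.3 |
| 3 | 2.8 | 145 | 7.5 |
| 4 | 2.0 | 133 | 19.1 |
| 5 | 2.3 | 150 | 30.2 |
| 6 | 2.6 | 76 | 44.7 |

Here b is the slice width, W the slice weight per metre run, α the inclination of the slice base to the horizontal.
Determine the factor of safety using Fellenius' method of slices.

Ordinary method of slices: FS = Σ[c'·Δl_i + (W_i cosα_i)·tanφ'] / Σ W_i sinα_i, with Δl_i = b_i / cosα_i.
Slice 1: Δl = 1.2/cos(-10.3°) = 1.220 m; N'_1 = 11·cos(-10.3°) = 10.8; c'Δl = 14.88; W sinα = -2.0
Slice 2: Δl = 1.8/cos(-3.3°) = 1.803 m; N'_2 = 51·cos(-3.3°) = 50.9; c'Δl = 22.00; W sinα = -2.9
Slice 3: Δl = 2.8/cos7.5° = 2.824 m; N'_3 = 145·cos7.5° = 143.8; c'Δl = 34.45; W sinα = 18.9
Slice 4: Δl = 2.0/cos19.1° = 2.117 m; N'_4 = 133·cos19.1° = 125.7; c'Δl = 25.82; W sinα = 43.5
Slice 5: Δl = 2.3/cos30.2° = 2.661 m; N'_5 = 150·cos30.2° = 129.6; c'Δl = 32.47; W sinα = 75.5
Slice 6: Δl = 2.6/cos44.7° = 3.658 m; N'_6 = 76·cos44.7° = 54.0; c'Δl = 44.63; W sinα = 53.5
Σc'Δl = 174.2 kN/m; ΣN' = 514.8 kN/m; ΣW sinα = 186.5 kN/m
Resisting = 174.2 + 514.8·tan23.2° = 174.2 + 220.7 = 394.9 kN/m
FS = 394.9 / 186.5 = 2.118

FS = 2.12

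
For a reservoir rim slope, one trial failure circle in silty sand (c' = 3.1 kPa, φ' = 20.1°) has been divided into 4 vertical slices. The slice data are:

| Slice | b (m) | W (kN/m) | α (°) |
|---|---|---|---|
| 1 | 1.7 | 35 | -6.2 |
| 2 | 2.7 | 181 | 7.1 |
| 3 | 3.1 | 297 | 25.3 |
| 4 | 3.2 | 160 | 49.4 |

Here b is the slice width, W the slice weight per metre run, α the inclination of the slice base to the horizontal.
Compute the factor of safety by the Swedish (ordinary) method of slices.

Ordinary method of slices: FS = Σ[c'·Δl_i + (W_i cosα_i)·tanφ'] / Σ W_i sinα_i, with Δl_i = b_i / cosα_i.
Slice 1: Δl = 1.7/cos(-6.2°) = 1.710 m; N'_1 = 35·cos(-6.2°) = 34.8; c'Δl = 5.30; W sinα = -3.8
Slice 2: Δl = 2.7/cos7.1° = 2.721 m; N'_2 = 181·cos7.1° = 179.6; c'Δl = 8.43; W sinα = 22.4
Slice 3: Δl = 3.1/cos25.3° = 3.429 m; N'_3 = 297·cos25.3° = 268.5; c'Δl = 10.63; W sinα = 126.9
Slice 4: Δl = 3.2/cos49.4° = 4.917 m; N'_4 = 160·cos49.4° = 104.1; c'Δl = 15.24; W sinα = 121.5
Σc'Δl = 39.6 kN/m; ΣN' = 587.0 kN/m; ΣW sinα = 267.0 kN/m
Resisting = 39.6 + 587.0·tan20.1° = 39.6 + 214.8 = 254.4 kN/m
FS = 254.4 / 267.0 = 0.953

FS = 0.95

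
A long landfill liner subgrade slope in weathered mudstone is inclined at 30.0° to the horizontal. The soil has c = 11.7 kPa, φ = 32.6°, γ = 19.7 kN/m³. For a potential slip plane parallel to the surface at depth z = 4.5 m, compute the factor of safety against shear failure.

For an infinite slope with a slip plane parallel to the surface (no pore pressure): FS = [c + γz cos²β tanφ] / [γz sinβ cosβ].
γz = 19.7·4.5 = 88.65 kN/m²
Numerator = 11.7 + 88.65·cos²30.0°·tan32.6° = 11.7 + 88.65·0.7500·0.6395 = 54.221 kPa
Denominator = 88.65·sin30.0°·cos30.0° = 88.65·0.5000·0.8660 = 38.387 kPa
FS = 54.221 / 38.387 = 1.412

FS = 1.41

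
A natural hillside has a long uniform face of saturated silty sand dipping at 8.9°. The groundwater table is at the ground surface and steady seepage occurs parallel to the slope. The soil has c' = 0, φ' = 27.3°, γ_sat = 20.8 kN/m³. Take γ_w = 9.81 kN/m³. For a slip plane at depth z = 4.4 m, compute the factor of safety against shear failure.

With seepage parallel to the slope and the water table at the surface, the effective normal stress on the slip plane uses the buoyant unit weight γ' = γ_sat − γ_w while the driving shear stress uses γ_sat:
FS = [c' + γ' z cos²β tanφ'] / [γ_sat z sinβ cosβ]
(For c' = 0 this reduces to FS = (γ'/γ_sat)·tanφ'/tanβ.)
γ' = 20.8 − 9.81 = 10.99 kN/m³
Numerator = 0.0 + 10.99·4.4·cos²8.9°·tan27.3° = 0.0 + 10.99·4.4·0.9761·0.5161 = 24.361 kPa
Denominator = 20.8·4.4·sin8.9°·cos8.9° = 20.8·4.4·0.1547·0.9880 = 13.989 kPa
FS = 24.361 / 13.989 = 1.741

FS = 1.74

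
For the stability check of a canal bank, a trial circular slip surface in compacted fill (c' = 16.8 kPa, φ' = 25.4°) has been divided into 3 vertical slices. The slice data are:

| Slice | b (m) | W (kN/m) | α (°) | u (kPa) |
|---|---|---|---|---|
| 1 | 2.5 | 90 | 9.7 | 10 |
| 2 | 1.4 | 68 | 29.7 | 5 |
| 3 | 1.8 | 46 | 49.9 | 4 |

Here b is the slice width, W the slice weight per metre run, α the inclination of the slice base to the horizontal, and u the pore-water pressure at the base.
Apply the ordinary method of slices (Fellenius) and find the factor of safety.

FS = 2.14

Ordinary method of slices: FS = Σ[c'·Δl_i + (W_i cosα_i − u_i·Δl_i)·tanφ'] / Σ W_i sinα_i, with Δl_i = b_i / cosα_i.
Slice 1: Δl = 2.5/cos9.7° = 2.536 m; N'_1 = 90·cos9.7° − 10·2.536 = 63.4; c'Δl = 42.61; W sinα = 15.2
Slice 2: Δl = 1.4/cos29.7° = 1.612 m; N'_2 = 68·cos29.7° − 5·1.612 = 51.0; c'Δl = 27.08; W sinα = 33.7
Slice 3: Δl = 1.8/cos49.9° = 2.794 m; N'_3 = 46·cos49.9° − 4·2.794 = 18.5; c'Δl = 46.95; W sinα = 35.2
Σc'Δl = 116.6 kN/m; ΣN' = 132.8 kN/m; ΣW sinα = 84.0 kN/m
Resisting = 116.6 + 132.8·tan25.4° = 116.6 + 63.1 = 179.7 kN/m
FS = 179.7 / 84.0 = 2.138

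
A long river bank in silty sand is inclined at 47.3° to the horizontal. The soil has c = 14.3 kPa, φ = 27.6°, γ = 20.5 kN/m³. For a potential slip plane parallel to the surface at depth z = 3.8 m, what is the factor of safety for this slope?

FS = 0.85

For an infinite slope with a slip plane parallel to the surface (no pore pressure): FS = [c + γz cos²β tanφ] / [γz sinβ cosβ].
γz = 20.5·3.8 = 77.90 kN/m²
Numerator = 14.3 + 77.90·cos²47.3°·tan27.6° = 14.3 + 77.90·0.4599·0.5228 = 33.030 kPa
Denominator = 77.90·sin47.3°·cos47.3° = 77.90·0.7349·0.6782 = 38.825 kPa
FS = 33.030 / 38.825 = 0.851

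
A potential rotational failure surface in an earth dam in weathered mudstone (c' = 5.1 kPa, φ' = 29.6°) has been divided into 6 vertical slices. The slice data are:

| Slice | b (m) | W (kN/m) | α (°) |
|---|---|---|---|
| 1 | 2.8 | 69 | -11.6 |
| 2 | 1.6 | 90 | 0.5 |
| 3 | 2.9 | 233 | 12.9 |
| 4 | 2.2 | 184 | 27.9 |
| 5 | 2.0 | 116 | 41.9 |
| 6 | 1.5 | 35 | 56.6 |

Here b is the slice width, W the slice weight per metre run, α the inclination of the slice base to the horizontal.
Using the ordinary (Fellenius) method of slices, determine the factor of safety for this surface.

Ordinary method of slices: FS = Σ[c'·Δl_i + (W_i cosα_i)·tanφ'] / Σ W_i sinα_i, with Δl_i = b_i / cosα_i.
Slice 1: Δl = 2.8/cos(-11.6°) = 2.858 m; N'_1 = 69·cos(-11.6°) = 67.6; c'Δl = 14.58; W sinα = -13.9
Slice 2: Δl = 1.6/cos0.5° = 1.600 m; N'_2 = 90·cos0.5° = 90.0; c'Δl = 8.16; W sinα = 0.8
Slice 3: Δl = 2.9/cos12.9° = 2.975 m; N'_3 = 233·cos12.9° = 227.1; c'Δl = 15.17; W sinα = 52.0
Slice 4: Δl = 2.2/cos27.9° = 2.489 m; N'_4 = 184·cos27.9° = 162.6; c'Δl = 12.70; W sinα = 86.1
Slice 5: Δl = 2.0/cos41.9° = 2.687 m; N'_5 = 116·cos41.9° = 86.3; c'Δl = 13.70; W sinα = 77.5
Slice 6: Δl = 1.5/cos56.6° = 2.725 m; N'_6 = 35·cos56.6° = 19.3; c'Δl = 13.90; W sinα = 29.2
Σc'Δl = 78.2 kN/m; ΣN' = 652.9 kN/m; ΣW sinα = 231.7 kN/m
Resisting = 78.2 + 652.9·tan29.6° = 78.2 + 370.9 = 449.1 kN/m
FS = 449.1 / 231.7 = 1.938

FS = 1.94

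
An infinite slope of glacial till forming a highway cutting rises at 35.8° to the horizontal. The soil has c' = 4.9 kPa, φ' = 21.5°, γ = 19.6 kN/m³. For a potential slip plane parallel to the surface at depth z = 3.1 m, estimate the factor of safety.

For an infinite slope with a slip plane parallel to the surface (no pore pressure): FS = [c' + γz cos²β tanφ'] / [γz sinβ cosβ].
γz = 19.6·3.1 = 60.76 kN/m²
Numerator = 4.9 + 60.76·cos²35.8°·tan21.5° = 4.9 + 60.76·0.6578·0.3939 = 20.644 kPa
Denominator = 60.76·sin35.8°·cos35.8° = 60.76·0.5850·0.8111 = 28.827 kPa
FS = 20.644 / 28.827 = 0.716

FS = 0.72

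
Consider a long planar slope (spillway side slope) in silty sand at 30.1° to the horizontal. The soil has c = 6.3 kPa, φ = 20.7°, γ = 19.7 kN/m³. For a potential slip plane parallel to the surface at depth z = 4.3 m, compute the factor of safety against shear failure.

FS = 0.82

For an infinite slope with a slip plane parallel to the surface (no pore pressure): FS = [c + γz cos²β tanφ] / [γz sinβ cosβ].
γz = 19.7·4.3 = 84.71 kN/m²
Numerator = 6.3 + 84.71·cos²30.1°·tan20.7° = 6.3 + 84.71·0.7485·0.3779 = 30.259 kPa
Denominator = 84.71·sin30.1°·cos30.1° = 84.71·0.5015·0.8652 = 36.754 kPa
FS = 30.259 / 36.754 = 0.823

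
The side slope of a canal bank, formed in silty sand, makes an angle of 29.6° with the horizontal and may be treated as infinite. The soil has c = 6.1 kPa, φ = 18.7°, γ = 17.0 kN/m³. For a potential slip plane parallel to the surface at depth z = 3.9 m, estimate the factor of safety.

For an infinite slope with a slip plane parallel to the surface (no pore pressure): FS = [c + γz cos²β tanφ] / [γz sinβ cosβ].
γz = 17.0·3.9 = 66.30 kN/m²
Numerator = 6.1 + 66.30·cos²29.6°·tan18.7° = 6.1 + 66.30·0.7560·0.3385 = 23.066 kPa
Denominator = 66.30·sin29.6°·cos29.6° = 66.30·0.4939·0.8695 = 28.475 kPa
FS = 23.066 / 28.475 = 0.810

FS = 0.81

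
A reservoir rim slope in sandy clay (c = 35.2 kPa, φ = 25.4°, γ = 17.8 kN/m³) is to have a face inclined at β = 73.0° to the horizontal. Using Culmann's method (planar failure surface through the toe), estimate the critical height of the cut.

Culmann's analysis gives the critical failure plane at α_cr = (β + φ)/2 = (73.0 + 25.4)/2 = 49.2°, and the critical height
H_c = (4c/γ) · sinβ cosφ / [1 − cos(β − φ)]
    = (4·35.2/17.8) · sin73.0°·cos25.4° / [1 − cos(47.6°)]
    = 7.910 · 0.9563·0.9033 / [1 − 0.6743]
    = 7.910 · 0.8639 / 0.3257
    = 20.98 m

H_c = 20.98 m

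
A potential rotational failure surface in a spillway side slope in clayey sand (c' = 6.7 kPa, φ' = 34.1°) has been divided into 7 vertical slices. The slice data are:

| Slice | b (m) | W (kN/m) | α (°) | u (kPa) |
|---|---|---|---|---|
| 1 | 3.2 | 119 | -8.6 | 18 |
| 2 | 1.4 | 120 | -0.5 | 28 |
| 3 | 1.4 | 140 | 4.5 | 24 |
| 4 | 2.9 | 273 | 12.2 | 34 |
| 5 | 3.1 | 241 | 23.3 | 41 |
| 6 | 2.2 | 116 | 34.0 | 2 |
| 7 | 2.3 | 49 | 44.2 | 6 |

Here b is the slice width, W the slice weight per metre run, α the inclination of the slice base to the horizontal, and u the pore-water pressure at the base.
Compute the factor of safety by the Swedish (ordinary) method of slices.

FS = 2.17

Ordinary method of slices: FS = Σ[c'·Δl_i + (W_i cosα_i − u_i·Δl_i)·tanφ'] / Σ W_i sinα_i, with Δl_i = b_i / cosα_i.
Slice 1: Δl = 3.2/cos(-8.6°) = 3.236 m; N'_1 = 119·cos(-8.6°) − 18·3.236 = 59.4; c'Δl = 21.68; W sinα = -17.8
Slice 2: Δl = 1.4/cos(-0.5°) = 1.400 m; N'_2 = 120·cos(-0.5°) − 28·1.400 = 80.8; c'Δl = 9.38; W sinα = -1.0
Slice 3: Δl = 1.4/cos4.5° = 1.404 m; N'_3 = 140·cos4.5° − 24·1.404 = 105.9; c'Δl = 9.41; W sinα = 11.0
Slice 4: Δl = 2.9/cos12.2° = 2.967 m; N'_4 = 273·cos12.2° − 34·2.967 = 166.0; c'Δl = 19.88; W sinα = 57.7
Slice 5: Δl = 3.1/cos23.3° = 3.375 m; N'_5 = 241·cos23.3° − 41·3.375 = 83.0; c'Δl = 22.61; W sinα = 95.3
Slice 6: Δl = 2.2/cos34.0° = 2.654 m; N'_6 = 116·cos34.0° − 2·2.654 = 90.9; c'Δl = 17.78; W sinα = 64.9
Slice 7: Δl = 2.3/cos44.2° = 3.208 m; N'_7 = 49·cos44.2° − 6·3.208 = 15.9; c'Δl = 21.50; W sinα = 34.2
Σc'Δl = 122.2 kN/m; ΣN' = 601.7 kN/m; ΣW sinα = 244.2 kN/m
Resisting = 122.2 + 601.7·tan34.1° = 122.2 + 407.4 = 529.6 kN/m
FS = 529.6 / 244.2 = 2.169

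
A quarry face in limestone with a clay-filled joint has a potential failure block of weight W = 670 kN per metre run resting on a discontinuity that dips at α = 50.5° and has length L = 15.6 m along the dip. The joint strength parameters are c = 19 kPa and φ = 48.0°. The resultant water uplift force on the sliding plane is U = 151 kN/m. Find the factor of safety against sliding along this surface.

Resolving the block weight along and normal to the plane and applying the Mohr–Coulomb strength on the joint:
N' = W cosα − U = 670·cos50.5° − 151 = 275.2 kN/m
Driving force T = W sinα = 670·sin50.5° = 517.0 kN/m
Resisting force R = c·L + N'·tanφ = 19·15.6 + 275.2·tan48.0° = 296.4 + 305.6 = 602.0 kN/m
FS = R / T = 602.0 / 517.0 = 1.164

FS = 1.16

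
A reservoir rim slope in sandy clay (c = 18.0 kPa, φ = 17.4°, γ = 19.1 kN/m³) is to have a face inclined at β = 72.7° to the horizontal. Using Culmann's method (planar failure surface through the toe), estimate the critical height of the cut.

H_c = 7.97 m

Culmann's analysis gives the critical failure plane at α_cr = (β + φ)/2 = (72.7 + 17.4)/2 = 45.0°, and the critical height
H_c = (4c/γ) · sinβ cosφ / [1 − cos(β − φ)]
    = (4·18.0/19.1) · sin72.7°·cos17.4° / [1 − cos(55.3°)]
    = 3.770 · 0.9548·0.9542 / [1 − 0.5693]
    = 3.770 · 0.9111 / 0.4307
    = 7.97 m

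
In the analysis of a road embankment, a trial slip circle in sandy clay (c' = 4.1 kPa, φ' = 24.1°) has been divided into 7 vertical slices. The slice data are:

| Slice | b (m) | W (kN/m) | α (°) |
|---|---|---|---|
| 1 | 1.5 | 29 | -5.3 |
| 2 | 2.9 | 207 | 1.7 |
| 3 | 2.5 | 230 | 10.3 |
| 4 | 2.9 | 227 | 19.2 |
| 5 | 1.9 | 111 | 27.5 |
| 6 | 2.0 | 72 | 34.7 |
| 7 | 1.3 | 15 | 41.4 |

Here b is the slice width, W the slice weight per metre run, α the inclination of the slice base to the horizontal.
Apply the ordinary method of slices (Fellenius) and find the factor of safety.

FS = 2.01

Ordinary method of slices: FS = Σ[c'·Δl_i + (W_i cosα_i)·tanφ'] / Σ W_i sinα_i, with Δl_i = b_i / cosα_i.
Slice 1: Δl = 1.5/cos(-5.3°) = 1.506 m; N'_1 = 29·cos(-5.3°) = 28.9; c'Δl = 6.18; W sinα = -2.7
Slice 2: Δl = 2.9/cos1.7° = 2.901 m; N'_2 = 207·cos1.7° = 206.9; c'Δl = 11.90; W sinα = 6.1
Slice 3: Δl = 2.5/cos10.3° = 2.541 m; N'_3 = 230·cos10.3° = 226.3; c'Δl = 10.42; W sinα = 41.1
Slice 4: Δl = 2.9/cos19.2° = 3.071 m; N'_4 = 227·cos19.2° = 214.4; c'Δl = 12.59; W sinα = 74.7
Slice 5: Δl = 1.9/cos27.5° = 2.142 m; N'_5 = 111·cos27.5° = 98.5; c'Δl = 8.78; W sinα = 51.3
Slice 6: Δl = 2.0/cos34.7° = 2.433 m; N'_6 = 72·cos34.7° = 59.2; c'Δl = 9.97; W sinα = 41.0
Slice 7: Δl = 1.3/cos41.4° = 1.733 m; N'_7 = 15·cos41.4° = 11.3; c'Δl = 7.11; W sinα = 9.9
Σc'Δl = 66.9 kN/m; ΣN' = 845.4 kN/m; ΣW sinα = 221.4 kN/m
Resisting = 66.9 + 845.4·tan24.1° = 66.9 + 378.1 = 445.1 kN/m
FS = 445.1 / 221.4 = 2.010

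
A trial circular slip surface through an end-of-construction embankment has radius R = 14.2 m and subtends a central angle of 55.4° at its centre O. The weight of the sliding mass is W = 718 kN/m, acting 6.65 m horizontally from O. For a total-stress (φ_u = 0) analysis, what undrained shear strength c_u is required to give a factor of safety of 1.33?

c_u = 32.6 kPa

FS = c_u·L_a·R / (W·d), so c_u = FS·W·d / (L_a·R).
Arc length L_a = R·θ = 14.2·(55.4°·π/180) = 14.2·0.9669 = 13.73 m
c_u = 1.33·718·6.65 / (13.73·14.2) = 6350.4 / 194.97 = 32.57 kPa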